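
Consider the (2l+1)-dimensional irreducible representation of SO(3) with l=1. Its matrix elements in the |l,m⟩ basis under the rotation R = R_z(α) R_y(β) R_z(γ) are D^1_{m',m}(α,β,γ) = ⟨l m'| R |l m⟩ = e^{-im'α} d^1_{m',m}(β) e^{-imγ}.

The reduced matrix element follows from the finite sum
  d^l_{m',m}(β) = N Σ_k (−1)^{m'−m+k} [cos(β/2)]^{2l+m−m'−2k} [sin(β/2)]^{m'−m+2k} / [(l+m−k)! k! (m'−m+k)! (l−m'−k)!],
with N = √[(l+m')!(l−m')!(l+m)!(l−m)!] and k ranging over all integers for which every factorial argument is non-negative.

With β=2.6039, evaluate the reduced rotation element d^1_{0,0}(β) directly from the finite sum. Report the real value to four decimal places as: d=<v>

d^1_{0,0}(β=2.6039) via the finite sum:
Half-angle: c=0.265619, s=0.964078. N=√(1·1·1·1)=1.000000
k: max(0,(0)−(0))=0 … min(1+(0),1−(0))=1
  k=0: (−1)^0·1.0000/(1)·0.2656^2·0.9641^0 = +0.070554
  k=1: (−1)^1·1.0000/(1)·0.2656^0·0.9641^2 = -0.929446
d^1_{0,0}(2.6039) = +0.070554 -0.929446 = -0.858893

d=-0.8589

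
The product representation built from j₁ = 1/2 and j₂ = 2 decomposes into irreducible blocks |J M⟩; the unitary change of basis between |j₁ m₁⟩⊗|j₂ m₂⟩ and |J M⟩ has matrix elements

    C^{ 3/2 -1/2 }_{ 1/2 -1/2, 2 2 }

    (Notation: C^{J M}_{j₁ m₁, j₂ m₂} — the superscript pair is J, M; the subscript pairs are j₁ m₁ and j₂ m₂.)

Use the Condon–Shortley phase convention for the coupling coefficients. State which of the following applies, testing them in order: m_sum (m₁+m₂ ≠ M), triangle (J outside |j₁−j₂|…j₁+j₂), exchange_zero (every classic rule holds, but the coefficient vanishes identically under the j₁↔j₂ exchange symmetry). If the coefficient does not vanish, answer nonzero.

m-sum: m₁+m₂ = -1/2+2 = 3/2, M = -1/2  ✗ ⇒ coefficient is 0

m_sum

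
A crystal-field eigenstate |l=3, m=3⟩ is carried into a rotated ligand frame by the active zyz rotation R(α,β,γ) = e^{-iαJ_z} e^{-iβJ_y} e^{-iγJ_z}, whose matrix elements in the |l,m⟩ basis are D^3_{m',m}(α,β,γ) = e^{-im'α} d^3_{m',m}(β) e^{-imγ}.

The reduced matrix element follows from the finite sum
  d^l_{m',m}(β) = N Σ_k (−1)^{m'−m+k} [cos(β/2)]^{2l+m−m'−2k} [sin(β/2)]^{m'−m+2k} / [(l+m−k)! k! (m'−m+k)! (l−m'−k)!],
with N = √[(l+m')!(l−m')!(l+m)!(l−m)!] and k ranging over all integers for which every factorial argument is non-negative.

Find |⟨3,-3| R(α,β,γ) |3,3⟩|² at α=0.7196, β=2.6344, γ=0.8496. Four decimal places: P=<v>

P=0.6770

D^3_{-3,3}(0.7196,2.6344,0.8496) = e^{-i·-3·0.7196}·d^3_{-3,3}(2.6344)·e^{-i·3·0.8496}. Compute d first:
Half-angle: c=0.250887, s=0.968016. N=√(1·720·720·1)=720.000000
k∈{6} keeps every argument non-negative
  k=6: (−1)^0·720.0000/(720)·0.2509^0·0.9680^6 = +0.822804
d^3_{-3,3}(2.6344) = +0.822804
|D^3_{-3,3}|² = |d^3_{-3,3}(β)|² = (+0.822804)² = 0.677006 (the z-rotation phases have unit modulus)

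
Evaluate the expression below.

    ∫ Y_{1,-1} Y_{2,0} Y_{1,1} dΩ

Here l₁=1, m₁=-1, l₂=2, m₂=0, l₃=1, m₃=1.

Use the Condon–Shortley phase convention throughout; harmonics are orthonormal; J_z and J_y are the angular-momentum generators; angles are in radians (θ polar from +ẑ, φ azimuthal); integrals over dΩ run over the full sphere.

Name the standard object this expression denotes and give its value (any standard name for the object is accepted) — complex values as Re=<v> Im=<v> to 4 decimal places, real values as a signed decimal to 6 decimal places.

This is a Gaunt coefficient — the integral of a triple product of spherical harmonics over the sphere.
m-sum 0 ✓  L=4 even ✓  1≤1≤3 ✓
Π(2lᵢ+1) = 3×5×3 = 45
triangle coeff Δ(1,2,1) = 1/30
Σ_t [1,1]: t=1:−1/1 = -1/1
(3j)²=2/15 [(1 2 1; 0 0 0)], sign=+1
Σ_t [2,2]: t=2:+1/4 = 1/4
(3j)²=1/30 [(1 2 1; -1 0 1)], sign=+1
⇒ 4πI² = 1/5
I = (+1)√(1/5/(4π)) = 0.12615663

Gaunt coefficient, +0.126157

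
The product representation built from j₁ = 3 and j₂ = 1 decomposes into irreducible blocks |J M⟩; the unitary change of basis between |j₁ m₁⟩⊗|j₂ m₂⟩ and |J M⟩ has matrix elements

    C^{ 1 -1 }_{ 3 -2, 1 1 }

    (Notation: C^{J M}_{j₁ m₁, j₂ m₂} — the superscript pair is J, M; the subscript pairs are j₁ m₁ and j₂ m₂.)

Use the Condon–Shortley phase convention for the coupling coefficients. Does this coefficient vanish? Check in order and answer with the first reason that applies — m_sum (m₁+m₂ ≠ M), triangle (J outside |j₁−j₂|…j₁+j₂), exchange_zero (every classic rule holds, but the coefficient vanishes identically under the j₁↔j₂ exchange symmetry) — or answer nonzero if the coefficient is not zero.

triangle

m-sum: m₁+m₂ = -2+1 = -1, M = -1  ✓
triangle: need |j₁−j₂| ≤ J ≤ j₁+j₂, i.e. J ∈ [2, 4]; J = 1 is outside ✗ ⇒ coefficient is 0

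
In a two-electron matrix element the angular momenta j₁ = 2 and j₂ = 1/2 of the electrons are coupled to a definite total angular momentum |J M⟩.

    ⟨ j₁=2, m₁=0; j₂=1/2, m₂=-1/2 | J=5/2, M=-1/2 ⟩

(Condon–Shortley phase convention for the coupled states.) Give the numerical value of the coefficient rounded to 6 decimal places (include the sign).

√[6·0!4!1!/6! · 2!2!0!1!2!3!] = √(48/5)
  +(−1)^0/∏(0,0,2,0,2,1)! = 1/4  (running 1/4)
⟨..|..⟩ = √(48/5)·(1/4) = +0.774597

+0.774597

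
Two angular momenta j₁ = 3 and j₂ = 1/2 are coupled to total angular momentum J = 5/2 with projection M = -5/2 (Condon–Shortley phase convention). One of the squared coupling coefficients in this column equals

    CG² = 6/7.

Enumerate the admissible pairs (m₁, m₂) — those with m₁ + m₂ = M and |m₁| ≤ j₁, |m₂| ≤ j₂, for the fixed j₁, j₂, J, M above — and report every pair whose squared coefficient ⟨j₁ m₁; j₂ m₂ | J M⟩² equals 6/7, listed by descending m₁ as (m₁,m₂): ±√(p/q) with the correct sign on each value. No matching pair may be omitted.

Admissible pairs with m₁+m₂ = M = -5/2: (-3,1/2), (-2,-1/2)
  (m₁,m₂)=(-2,-1/2): CG² = 1/7, CG = +√(1/7)
  (m₁,m₂)=(-3,1/2): CG² = 6/7, CG = −√(6/7)   ← matches the target
Pairs with CG² = 6/7: (-3,1/2): −√(6/7)

(-3,1/2): −√(6/7)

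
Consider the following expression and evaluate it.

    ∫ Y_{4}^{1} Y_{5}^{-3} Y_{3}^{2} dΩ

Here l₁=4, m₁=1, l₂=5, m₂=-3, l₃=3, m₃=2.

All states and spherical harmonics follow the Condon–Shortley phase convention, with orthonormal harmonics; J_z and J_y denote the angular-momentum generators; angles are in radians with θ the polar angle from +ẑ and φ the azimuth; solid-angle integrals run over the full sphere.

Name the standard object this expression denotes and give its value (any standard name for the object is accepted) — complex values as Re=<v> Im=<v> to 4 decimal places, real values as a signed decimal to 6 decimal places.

This is a Gaunt coefficient — the integral of a triple product of spherical harmonics over the sphere.
m-sum 0 ✓  L=12 even ✓  1≤3≤9 ✓
Π(2lᵢ+1) = 9×11×7 = 693
triangle coeff Δ(4,5,3) = 1/180180
Σ_t [2,4]: t=2:+1/576 t=3:−1/144 t=4:+1/576 = -1/288
(3j)²=20/1001 [(4 5 3; 0 0 0)], sign=+1
Σ_t [1,2]: t=1:−1/1440 t=2:+1/1152 = 1/5760
(3j)²=1/858 [(4 5 3; 1 -3 2)], sign=-1
⇒ 4πI² = 30/1859
I = (-1)√(30/1859/(4π)) = -0.03583571

Gaunt coefficient, -0.035836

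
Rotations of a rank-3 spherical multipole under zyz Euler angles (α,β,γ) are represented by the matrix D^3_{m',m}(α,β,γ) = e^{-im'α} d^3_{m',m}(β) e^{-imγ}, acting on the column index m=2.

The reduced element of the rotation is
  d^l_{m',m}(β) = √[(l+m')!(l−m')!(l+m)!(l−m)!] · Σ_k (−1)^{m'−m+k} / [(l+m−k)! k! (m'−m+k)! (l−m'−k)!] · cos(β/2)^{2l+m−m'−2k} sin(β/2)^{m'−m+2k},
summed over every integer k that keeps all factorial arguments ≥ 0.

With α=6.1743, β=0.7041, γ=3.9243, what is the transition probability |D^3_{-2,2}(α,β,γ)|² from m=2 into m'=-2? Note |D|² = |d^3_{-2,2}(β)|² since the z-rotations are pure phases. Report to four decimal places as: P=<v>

P=0.0037

D^3_{-2,2}(6.1743,0.7041,3.9243) = e^{-i·-2·6.1743}·d^3_{-2,2}(0.7041)·e^{-i·2·3.9243}. Compute d first:
c=cos(0.704100/2)=0.938668, s=sin(0.704100/2)=0.344823; N=√[1·120·120·1]=120.000000
Admissible k: 4..5 (factorial args all ≥0)
  k=4: (−1)^0·120.0000/(24)·0.9387^2·0.3448^4 = +0.062284
  k=5: (−1)^1·120.0000/(120)·0.9387^0·0.3448^6 = -0.001681
d^3_{-2,2}(0.7041) = +0.062284 -0.001681 = +0.060603
|D^3_{-2,2}|² = |d^3_{-2,2}(β)|² = (+0.060603)² = 0.003673 (the z-rotation phases have unit modulus)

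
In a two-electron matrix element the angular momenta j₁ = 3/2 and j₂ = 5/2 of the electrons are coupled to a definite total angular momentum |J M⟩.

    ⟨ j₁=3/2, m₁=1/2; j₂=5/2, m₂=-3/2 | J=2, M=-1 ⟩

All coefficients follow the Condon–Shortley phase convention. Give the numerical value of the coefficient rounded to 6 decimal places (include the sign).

j₁+j₂−J=2  J+j₁−j₂=1  J−j₁+j₂=3  j₁+j₂+J+1=7
(j₁±m₁, j₂±m₂, J±M) = (2,1,1,4,1,3)
P² = 24/7
sum k=0..1:
  [0] +1/4 = 1/4
  [1] −1/6 = -1/6
S = 1/12
C² = P²·S² = 1/42 ; C = +0.154303

+√(1/42) ≈ +0.154303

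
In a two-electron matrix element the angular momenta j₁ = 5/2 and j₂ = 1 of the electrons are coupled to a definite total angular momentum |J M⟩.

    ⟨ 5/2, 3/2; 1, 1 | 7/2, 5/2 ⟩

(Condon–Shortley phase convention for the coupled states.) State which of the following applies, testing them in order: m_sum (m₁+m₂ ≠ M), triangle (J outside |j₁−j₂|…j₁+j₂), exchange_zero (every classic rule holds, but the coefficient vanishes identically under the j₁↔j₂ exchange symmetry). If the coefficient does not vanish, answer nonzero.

m-sum: m₁+m₂ = 3/2+1 = 5/2, M = 5/2  ✓
triangle: |j₁−j₂| = 3/2 ≤ J = 7/2 ≤ j₁+j₂ = 7/2  ✓
exchange: j₁≠j₂ or m₁≠m₂ — the exchange symmetry imposes no constraint here
value check: CG = +√(5/7) = +0.845154 ≠ 0

nonzero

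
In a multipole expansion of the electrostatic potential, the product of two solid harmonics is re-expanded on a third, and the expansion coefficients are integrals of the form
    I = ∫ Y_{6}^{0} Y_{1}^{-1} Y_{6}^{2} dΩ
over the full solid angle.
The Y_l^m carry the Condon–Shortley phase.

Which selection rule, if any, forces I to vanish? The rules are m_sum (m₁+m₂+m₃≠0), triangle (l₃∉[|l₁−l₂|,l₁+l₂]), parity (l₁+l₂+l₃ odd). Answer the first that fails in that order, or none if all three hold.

azimuthal sum: 0 − 1 + 2 = 1  ✗
5 ≤ 6 ≤ 7 (triangle on l)
L = 6 + 1 + 6 = 13 (odd)

m_sum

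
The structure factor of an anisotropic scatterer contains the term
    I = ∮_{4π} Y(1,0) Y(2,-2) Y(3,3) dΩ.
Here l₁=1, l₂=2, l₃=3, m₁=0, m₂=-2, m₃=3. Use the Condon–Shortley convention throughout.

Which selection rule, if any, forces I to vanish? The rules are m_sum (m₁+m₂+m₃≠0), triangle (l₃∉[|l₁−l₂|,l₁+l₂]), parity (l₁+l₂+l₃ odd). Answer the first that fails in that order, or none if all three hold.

m_sum

Σmᵢ = 1  ✗
l₃∈[|l₁−l₂|,l₁+l₂]=[1,3], have l₃=3
Σlᵢ = 6 ⇒ even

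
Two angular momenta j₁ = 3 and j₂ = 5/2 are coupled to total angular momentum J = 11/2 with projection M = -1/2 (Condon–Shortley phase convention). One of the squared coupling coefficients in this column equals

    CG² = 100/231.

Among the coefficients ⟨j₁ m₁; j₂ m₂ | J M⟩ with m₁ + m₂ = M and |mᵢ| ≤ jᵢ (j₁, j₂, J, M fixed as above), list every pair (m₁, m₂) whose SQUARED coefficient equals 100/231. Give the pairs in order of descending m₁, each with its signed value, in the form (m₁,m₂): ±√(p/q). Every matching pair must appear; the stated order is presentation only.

(0,-1/2): +√(100/231)

Admissible pairs with m₁+m₂ = M = -1/2: (-3,5/2), (-2,3/2), (-1,1/2), (0,-1/2), (1,-3/2), (2,-5/2)
  (m₁,m₂)=(2,-5/2): CG² = 1/77, CG = +√(1/77)
  (m₁,m₂)=(1,-3/2): CG² = 25/154, CG = +√(25/154)
  (m₁,m₂)=(0,-1/2): CG² = 100/231, CG = +√(100/231)   ← matches the target
  (m₁,m₂)=(-1,1/2): CG² = 25/77, CG = +√(25/77)
  (m₁,m₂)=(-2,3/2): CG² = 5/77, CG = +√(5/77)
  (m₁,m₂)=(-3,5/2): CG² = 1/462, CG = +√(1/462)
Pairs with CG² = 100/231: (0,-1/2): +√(100/231)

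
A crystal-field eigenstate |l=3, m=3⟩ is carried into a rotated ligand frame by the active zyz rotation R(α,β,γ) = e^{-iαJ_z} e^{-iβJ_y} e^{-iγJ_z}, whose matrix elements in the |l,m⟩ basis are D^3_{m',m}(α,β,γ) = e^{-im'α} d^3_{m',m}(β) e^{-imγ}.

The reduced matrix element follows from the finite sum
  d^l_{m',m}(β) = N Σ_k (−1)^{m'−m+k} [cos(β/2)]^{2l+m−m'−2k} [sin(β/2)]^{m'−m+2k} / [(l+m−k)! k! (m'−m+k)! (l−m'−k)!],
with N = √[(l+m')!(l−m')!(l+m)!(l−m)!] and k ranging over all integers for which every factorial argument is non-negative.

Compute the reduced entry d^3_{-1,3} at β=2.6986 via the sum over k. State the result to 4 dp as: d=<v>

d=0.1693

d^3_{-1,3}(β=2.6986) via the finite sum:
c=cos(2.698600/2)=0.219690, s=sin(2.698600/2)=0.975570; N=√[2·24·720·1]=185.903201
Admissible k: 4..4 (factorial args all ≥0)
  k=4: (−1)^0·185.9032/(48)·0.2197^2·0.9756^4 = +0.169316
d^3_{-1,3}(2.6986) = +0.169316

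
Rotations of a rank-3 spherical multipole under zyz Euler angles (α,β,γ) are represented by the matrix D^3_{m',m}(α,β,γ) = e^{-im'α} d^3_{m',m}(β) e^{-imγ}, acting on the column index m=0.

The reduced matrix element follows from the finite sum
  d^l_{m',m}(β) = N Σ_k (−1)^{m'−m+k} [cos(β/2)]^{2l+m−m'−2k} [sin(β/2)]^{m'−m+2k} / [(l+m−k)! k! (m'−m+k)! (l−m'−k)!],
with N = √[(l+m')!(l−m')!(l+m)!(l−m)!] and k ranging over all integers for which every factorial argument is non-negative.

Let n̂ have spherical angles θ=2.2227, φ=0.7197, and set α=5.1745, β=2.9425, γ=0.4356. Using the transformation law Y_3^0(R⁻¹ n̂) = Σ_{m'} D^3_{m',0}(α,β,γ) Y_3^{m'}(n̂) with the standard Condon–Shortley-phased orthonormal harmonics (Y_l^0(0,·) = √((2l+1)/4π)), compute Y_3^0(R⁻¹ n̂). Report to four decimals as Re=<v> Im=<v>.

Re=-0.3026 Im=0.0000

Need the full column D^3_{m',0} for m'=−3..3 at α=5.1745, β=2.9425, γ=0.4356.
cos(β/2)=0.099382, sin(β/2)=0.995049
d^3_{-3,0}: single k=3 term ⇒ +0.004325;  D = -0.004251+0.000793i
d^3_{-2,0}: k∈[2..3] ⇒ +0.000529 -0.053034 = -0.052505;  D = +0.031632+0.041907i
d^3_{-1,0}: k∈[1..3] ⇒ +0.000033 -0.010050 +0.335832 = +0.325815;  D = +0.145261-0.291641i
d^3_{0,0}: k∈[0..3] ⇒ +0.000001 -0.000869 +0.087144 -0.970661 = -0.884386;  D = -0.884386+0.000000i
d^3_{1,0}: k∈[0..2] ⇒ -0.000033 +0.010050 -0.335832 = -0.325815;  D = -0.145261-0.291641i
d^3_{2,0}: k∈[0..1] ⇒ +0.000529 -0.053034 = -0.052505;  D = +0.031632-0.041907i
d^3_{3,0}: single k=0 term ⇒ -0.004325;  D = +0.004251+0.000793i
Y_3^{m'}(θ=2.2227,φ=0.7197) and Σ D·Y over m':
  (-0.0043+0.0008i)·(-0.1163-0.1743i)  (+0.0316+0.0419i)·(-0.0513+0.3884i)  (+0.1453-0.2916i)·(+0.1624-0.1423i)  (-0.8844+0.0000i)·(+0.2625+0.0000i)  (-0.1453-0.2916i)·(-0.1624-0.1423i)  (+0.0316-0.0419i)·(-0.0513-0.3884i)  (+0.0043+0.0008i)·(+0.1163-0.1743i)
Y_3^0(R⁻¹ n̂) = -0.302562-0.000000i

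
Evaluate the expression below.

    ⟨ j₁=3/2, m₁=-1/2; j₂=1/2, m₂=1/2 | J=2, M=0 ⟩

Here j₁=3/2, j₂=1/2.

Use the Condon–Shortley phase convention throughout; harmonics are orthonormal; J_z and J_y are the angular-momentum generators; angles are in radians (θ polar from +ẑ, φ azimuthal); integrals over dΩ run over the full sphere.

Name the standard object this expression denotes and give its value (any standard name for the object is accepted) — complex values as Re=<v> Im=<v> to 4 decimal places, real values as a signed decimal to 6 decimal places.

Clebsch–Gordan coefficient, +√(1/2) ≈ +0.707107

This is a Clebsch–Gordan (vector-coupling) coefficient.
triangle: 0!·3!·1!/5! = 6/120
(j±m)!: 1!·2!·1!·0!·2!·2! = 8
prefactor² = (2J+1)·Δ·N² = 2
  k=0: +1/(0!·0!·2!·1!·1!·0!) = 1/2
Σ = 1/2  ⇒  CG² = 2·(1/2)² = 1/2
CG = +√(1/2) = +0.707107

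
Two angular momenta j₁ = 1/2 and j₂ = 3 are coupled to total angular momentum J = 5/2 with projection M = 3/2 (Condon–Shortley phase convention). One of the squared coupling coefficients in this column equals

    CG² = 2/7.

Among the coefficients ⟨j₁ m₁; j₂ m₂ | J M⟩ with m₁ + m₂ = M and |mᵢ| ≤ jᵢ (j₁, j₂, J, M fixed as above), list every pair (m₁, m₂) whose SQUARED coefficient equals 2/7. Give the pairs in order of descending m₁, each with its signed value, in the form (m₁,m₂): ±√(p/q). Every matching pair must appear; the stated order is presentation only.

Admissible pairs with m₁+m₂ = M = 3/2: (-1/2,2), (1/2,1)
  (m₁,m₂)=(1/2,1): CG² = 2/7, CG = +√(2/7)   ← matches the target
  (m₁,m₂)=(-1/2,2): CG² = 5/7, CG = −√(5/7)
Pairs with CG² = 2/7: (1/2,1): +√(2/7)

(1/2,1): +√(2/7)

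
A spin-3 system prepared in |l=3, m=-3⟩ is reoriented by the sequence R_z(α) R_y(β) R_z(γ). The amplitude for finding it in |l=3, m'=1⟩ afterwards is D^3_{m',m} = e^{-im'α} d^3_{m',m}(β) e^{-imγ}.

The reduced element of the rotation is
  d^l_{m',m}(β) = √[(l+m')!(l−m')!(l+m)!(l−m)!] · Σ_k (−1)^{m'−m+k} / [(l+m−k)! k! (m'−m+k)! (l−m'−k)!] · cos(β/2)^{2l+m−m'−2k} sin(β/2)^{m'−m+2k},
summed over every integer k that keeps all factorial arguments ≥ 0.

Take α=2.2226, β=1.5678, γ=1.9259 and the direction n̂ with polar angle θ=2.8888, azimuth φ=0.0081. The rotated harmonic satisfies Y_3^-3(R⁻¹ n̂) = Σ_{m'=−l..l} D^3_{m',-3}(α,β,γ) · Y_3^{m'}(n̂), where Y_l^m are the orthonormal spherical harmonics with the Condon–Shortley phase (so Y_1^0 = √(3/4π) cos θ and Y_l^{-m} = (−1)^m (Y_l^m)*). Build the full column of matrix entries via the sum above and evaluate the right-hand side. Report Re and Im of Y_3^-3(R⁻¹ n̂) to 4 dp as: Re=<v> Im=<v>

Re=0.4004 Im=0.0426

Need the full column D^3_{m',-3} for m'=−3..3 at α=2.2226, β=1.5678, γ=1.9259.
cos(β/2)=0.708165, sin(β/2)=0.706047
d^3_{-3,-3}: single k=0 term ⇒ +0.126127;  D = +0.125207-0.015208i
d^3_{-2,-3}: single k=0 term ⇒ -0.308022;  D = +0.215016+0.220558i
d^3_{-1,-3}: single k=0 term ⇒ +0.485569;  D = -0.070794+0.480381i
d^3_{0,-3}: single k=0 term ⇒ -0.559009;  D = -0.489100+0.270690i
d^3_{1,-3}: single k=0 term ⇒ +0.482668;  D = -0.441987-0.193947i
d^3_{2,-3}: single k=0 term ⇒ -0.304353;  D = -0.071842-0.295752i
d^3_{3,-3}: single k=0 term ⇒ +0.123880;  D = +0.077962-0.096271i
Y_3^{m'}(θ=2.8888,φ=0.0081) and Σ D·Y over m':
  (+0.1252-0.0152i)·(+0.0065-0.0002i)  (+0.2150+0.2206i)·(-0.0619+0.0010i)  (-0.0708+0.4804i)·(+0.2980-0.0024i)  (-0.4891+0.2707i)·(-0.6096+0.0000i)  (-0.4420-0.1939i)·(-0.2980-0.0024i)  (-0.0718-0.2958i)·(-0.0619-0.0010i)  (+0.0780-0.0963i)·(-0.0065-0.0002i)
Y_3^-3(R⁻¹ n̂) = +0.400396+0.042627i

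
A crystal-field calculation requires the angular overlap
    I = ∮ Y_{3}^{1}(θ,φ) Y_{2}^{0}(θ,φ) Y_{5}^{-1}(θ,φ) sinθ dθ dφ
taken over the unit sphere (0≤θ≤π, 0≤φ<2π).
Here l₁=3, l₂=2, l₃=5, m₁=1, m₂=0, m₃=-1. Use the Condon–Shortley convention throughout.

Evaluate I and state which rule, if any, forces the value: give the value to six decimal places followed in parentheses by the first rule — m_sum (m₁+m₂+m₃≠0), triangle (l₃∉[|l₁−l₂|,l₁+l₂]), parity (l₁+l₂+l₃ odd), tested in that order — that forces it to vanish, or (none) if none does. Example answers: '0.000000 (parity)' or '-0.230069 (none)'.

-0.227318 (none)

Checks pass: Σm=0; 10 even; l₃=5∈[1,5].
(2·3+1)(2·2+1)(2·5+1) = 385
Δ: 0! 6! 4! / 11! → 1/2310
sum: t=0:+1/144 = 1/144
3j²(3 2 5; 0 0 0) = Δ·Π!·Σ² = 10/231  (sign -1)
sum: t=0:+1/192 = 1/192
3j²(3 2 5; 1 0 -1) = Δ·Π!·Σ² = 3/77  (sign +1)
combine: 4πI² = 385·10/231·3/77 = 50/77
take √, sign -1: I = -0.22731846
No selection rule forces the value: the integral is nonzero (none).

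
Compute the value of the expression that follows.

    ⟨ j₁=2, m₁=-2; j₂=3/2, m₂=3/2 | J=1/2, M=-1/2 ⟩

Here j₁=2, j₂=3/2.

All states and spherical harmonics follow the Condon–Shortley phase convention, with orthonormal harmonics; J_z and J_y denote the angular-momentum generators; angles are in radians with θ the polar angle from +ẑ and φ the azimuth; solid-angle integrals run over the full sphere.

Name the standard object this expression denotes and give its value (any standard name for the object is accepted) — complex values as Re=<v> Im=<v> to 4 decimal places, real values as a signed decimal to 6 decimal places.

This is a Clebsch–Gordan (vector-coupling) coefficient.
triangle: 3!·1!·0!/5! = 6/120
(j±m)!: 0!·4!·3!·0!·0!·1! = 144
prefactor² = (2J+1)·Δ·N² = 72/5
  k=3: −1/(3!·0!·1!·0!·0!·0!) = -1/6
Σ = -1/6  ⇒  CG² = 72/5·(-1/6)² = 2/5
CG = −√(2/5) = -0.632456

Clebsch–Gordan coefficient, −√(2/5) ≈ -0.632456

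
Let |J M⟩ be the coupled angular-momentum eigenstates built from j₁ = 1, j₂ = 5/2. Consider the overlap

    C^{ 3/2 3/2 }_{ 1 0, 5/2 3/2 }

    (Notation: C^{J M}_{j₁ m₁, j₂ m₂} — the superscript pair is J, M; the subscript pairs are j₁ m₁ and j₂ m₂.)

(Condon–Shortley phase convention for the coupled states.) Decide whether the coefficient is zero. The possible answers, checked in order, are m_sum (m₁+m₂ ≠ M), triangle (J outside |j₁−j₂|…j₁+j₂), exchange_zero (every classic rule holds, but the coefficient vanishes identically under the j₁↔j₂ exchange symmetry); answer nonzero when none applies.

m-sum: m₁+m₂ = 0+3/2 = 3/2, M = 3/2  ✓
triangle: |j₁−j₂| = 3/2 ≤ J = 3/2 ≤ j₁+j₂ = 7/2  ✓
exchange: j₁≠j₂ or m₁≠m₂ — the exchange symmetry imposes no constraint here
value check: CG = −√(4/15) = -0.516398 ≠ 0

nonzero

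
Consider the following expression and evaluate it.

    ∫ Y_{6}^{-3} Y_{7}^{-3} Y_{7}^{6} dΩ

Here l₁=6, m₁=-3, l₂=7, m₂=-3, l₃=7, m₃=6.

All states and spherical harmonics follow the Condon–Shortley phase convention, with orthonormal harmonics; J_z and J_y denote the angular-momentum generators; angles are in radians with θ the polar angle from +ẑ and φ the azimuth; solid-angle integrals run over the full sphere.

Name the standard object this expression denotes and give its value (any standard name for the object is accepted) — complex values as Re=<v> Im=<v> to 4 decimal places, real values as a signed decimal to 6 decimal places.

This is a Gaunt coefficient — the integral of a triple product of spherical harmonics over the sphere.
Rules hold: Σm=0, L=20 even, 1≤7≤13.
N = 13·15·15 = 2925
Δ = 6!·6!·8!/21! = 1/2444321880
Racah Σ t=0..6: t=0:+1/2612736000 t=1:−1/20736000 t=2:+1/1658880 t=3:−1/746496 t=4:+1/1658880 t=5:−1/20736000 t=6:+1/2612736000 = -1/4354560
⇒ 3j(6 7 7; 0 0 0)² = 1000/138567, sgn +1
Racah Σ t=3..4: t=3:−1/130636800 t=4:+1/232243200 = -1/298598400
⇒ 3j(6 7 7; -3 -3 6)² = 7/1292, sgn +1
4πI² = N·(3j₀)²·(3jₘ)² = 131250/1147619
I = +1·√(0.114367/4π) = 0.09539945

Gaunt coefficient, +0.095399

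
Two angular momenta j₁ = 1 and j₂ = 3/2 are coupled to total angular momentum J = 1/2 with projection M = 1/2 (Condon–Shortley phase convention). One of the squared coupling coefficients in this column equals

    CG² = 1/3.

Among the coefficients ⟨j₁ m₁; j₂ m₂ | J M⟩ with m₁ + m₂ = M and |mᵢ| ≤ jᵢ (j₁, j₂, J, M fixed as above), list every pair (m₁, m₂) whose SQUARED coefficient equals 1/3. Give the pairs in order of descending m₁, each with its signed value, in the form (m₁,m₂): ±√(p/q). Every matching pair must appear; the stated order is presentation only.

Admissible pairs with m₁+m₂ = M = 1/2: (-1,3/2), (0,1/2), (1,-1/2)
  (m₁,m₂)=(1,-1/2): CG² = 1/6, CG = +√(1/6)
  (m₁,m₂)=(0,1/2): CG² = 1/3, CG = −√(1/3)   ← matches the target
  (m₁,m₂)=(-1,3/2): CG² = 1/2, CG = +√(1/2)
Pairs with CG² = 1/3: (0,1/2): −√(1/3)

(0,1/2): −√(1/3)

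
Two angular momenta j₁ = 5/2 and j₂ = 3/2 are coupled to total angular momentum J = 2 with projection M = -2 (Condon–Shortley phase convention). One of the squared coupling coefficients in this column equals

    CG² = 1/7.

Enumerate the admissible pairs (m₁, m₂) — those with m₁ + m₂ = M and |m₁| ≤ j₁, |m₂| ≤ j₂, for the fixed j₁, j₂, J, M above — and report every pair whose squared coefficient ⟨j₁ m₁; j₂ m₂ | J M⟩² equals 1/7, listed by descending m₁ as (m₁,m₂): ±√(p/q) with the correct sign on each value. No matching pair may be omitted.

(-1/2,-3/2): +√(1/7)

Admissible pairs with m₁+m₂ = M = -2: (-5/2,1/2), (-3/2,-1/2), (-1/2,-3/2)
  (m₁,m₂)=(-1/2,-3/2): CG² = 1/7, CG = +√(1/7)   ← matches the target
  (m₁,m₂)=(-3/2,-1/2): CG² = 8/21, CG = −√(8/21)
  (m₁,m₂)=(-5/2,1/2): CG² = 10/21, CG = +√(10/21)
Pairs with CG² = 1/7: (-1/2,-3/2): +√(1/7)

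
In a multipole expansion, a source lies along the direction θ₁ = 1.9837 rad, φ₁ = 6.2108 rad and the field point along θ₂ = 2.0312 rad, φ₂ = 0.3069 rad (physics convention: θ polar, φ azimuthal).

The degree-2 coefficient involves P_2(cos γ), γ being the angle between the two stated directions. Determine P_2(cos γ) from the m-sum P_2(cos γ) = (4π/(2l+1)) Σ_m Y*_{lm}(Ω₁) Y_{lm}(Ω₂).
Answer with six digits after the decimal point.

0.826959

Summing Y*_{l m}(θ₁,φ₁)·Y_{l m}(θ₂,φ₂) over m ∈ [−2, 2]; prefactor 4π/(2·2+1) = 2.513274:
  m=-2: Y*=+0.320687-0.046753i  Y=+0.253430-0.178564i  product +0.072923-0.069112i
  m=-1: Y*=-0.283205+0.020536i  Y=-0.293141+0.092900i  product +0.081111-0.032330i
  m=+0: Y*=-0.163040-0.000000i  Y=-0.128606+0.000000i  product +0.020968+0.000000i
  m=+1: Y*=+0.283205+0.020536i  Y=+0.293141+0.092900i  product +0.081111+0.032330i
  m=+2: Y*=+0.320687+0.046753i  Y=+0.253430+0.178564i  product +0.072923+0.069112i
Accumulated sum +0.329037+0.000000i; after 4π/(2l+1) scaling, +0.826959+0.000000i ⇒ P_2 = 0.826959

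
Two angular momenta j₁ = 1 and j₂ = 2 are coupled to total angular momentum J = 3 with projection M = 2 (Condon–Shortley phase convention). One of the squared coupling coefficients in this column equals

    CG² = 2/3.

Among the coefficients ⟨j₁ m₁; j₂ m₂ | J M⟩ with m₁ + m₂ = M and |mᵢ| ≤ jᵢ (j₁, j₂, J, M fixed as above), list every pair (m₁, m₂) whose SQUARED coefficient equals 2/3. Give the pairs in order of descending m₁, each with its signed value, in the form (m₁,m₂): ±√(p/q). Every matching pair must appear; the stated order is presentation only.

Admissible pairs with m₁+m₂ = M = 2: (0,2), (1,1)
  (m₁,m₂)=(1,1): CG² = 2/3, CG = +√(2/3)   ← matches the target
  (m₁,m₂)=(0,2): CG² = 1/3, CG = +√(1/3)
Pairs with CG² = 2/3: (1,1): +√(2/3)

(1,1): +√(2/3)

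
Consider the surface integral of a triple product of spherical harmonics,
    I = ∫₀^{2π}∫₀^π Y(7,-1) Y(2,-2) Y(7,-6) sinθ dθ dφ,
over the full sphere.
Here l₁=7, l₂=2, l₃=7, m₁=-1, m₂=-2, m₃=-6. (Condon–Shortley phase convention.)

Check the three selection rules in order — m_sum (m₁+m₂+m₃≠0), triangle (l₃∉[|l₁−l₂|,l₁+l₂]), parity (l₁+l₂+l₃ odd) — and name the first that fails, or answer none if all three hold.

m₁+m₂+m₃ = -1 − 2 − 6 = -9  ✗
triangle: |7−2|=5 ≤ l₃=7 ≤ 7+2=9
parity: l₁+l₂+l₃ = 16 is even

m_sum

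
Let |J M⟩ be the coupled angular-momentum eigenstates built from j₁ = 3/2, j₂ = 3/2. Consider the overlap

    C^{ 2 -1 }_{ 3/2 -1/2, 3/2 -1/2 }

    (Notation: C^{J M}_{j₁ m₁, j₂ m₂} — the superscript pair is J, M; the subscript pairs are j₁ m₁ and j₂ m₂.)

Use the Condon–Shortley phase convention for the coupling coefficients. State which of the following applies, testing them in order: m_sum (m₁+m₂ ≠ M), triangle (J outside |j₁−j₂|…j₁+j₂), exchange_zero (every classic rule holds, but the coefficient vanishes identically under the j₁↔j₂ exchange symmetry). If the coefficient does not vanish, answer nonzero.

exchange_zero

m-sum: m₁+m₂ = -1/2+(-1/2) = -1, M = -1  ✓
triangle: |j₁−j₂| = 0 ≤ J = 2 ≤ j₁+j₂ = 3  ✓
exchange: j₁=j₂ and m₁=m₂, and (−1)^(j₁+j₂−J) = (−1)^1 = −1 forces ⟨j₁m₁;j₂m₂|JM⟩ = −⟨j₂m₂;j₁m₁|JM⟩ = −⟨j₁m₁;j₂m₂|JM⟩ ⇒ the coefficient vanishes identically
Racah sum check: Σ_k collapses to 0 ⇒ CG = 0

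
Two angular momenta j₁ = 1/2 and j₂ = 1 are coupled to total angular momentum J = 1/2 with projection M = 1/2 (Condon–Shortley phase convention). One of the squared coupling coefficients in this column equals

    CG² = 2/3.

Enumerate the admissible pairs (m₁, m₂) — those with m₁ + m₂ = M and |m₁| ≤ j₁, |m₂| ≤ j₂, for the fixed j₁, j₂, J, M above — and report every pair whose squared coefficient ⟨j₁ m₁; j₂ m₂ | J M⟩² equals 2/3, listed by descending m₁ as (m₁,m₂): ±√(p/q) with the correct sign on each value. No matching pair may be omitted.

Admissible pairs with m₁+m₂ = M = 1/2: (-1/2,1), (1/2,0)
  (m₁,m₂)=(1/2,0): CG² = 1/3, CG = +√(1/3)
  (m₁,m₂)=(-1/2,1): CG² = 2/3, CG = −√(2/3)   ← matches the target
Pairs with CG² = 2/3: (-1/2,1): −√(2/3)

(-1/2,1): −√(2/3)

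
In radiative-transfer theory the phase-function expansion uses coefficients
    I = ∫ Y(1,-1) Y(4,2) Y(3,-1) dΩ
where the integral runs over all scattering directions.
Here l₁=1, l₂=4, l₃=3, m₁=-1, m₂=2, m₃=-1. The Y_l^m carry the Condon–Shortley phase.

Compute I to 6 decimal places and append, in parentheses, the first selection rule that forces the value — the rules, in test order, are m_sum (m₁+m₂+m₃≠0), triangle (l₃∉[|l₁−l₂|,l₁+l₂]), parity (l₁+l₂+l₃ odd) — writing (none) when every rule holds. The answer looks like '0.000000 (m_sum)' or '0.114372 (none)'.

0.238414 (none)

m-sum 0 ✓  L=8 even ✓  3≤3≤5 ✓
Π(2lᵢ+1) = 3×9×7 = 189
triangle coeff Δ(1,4,3) = 1/252
Σ_t [1,1]: t=1:−1/36 = -1/36
(3j)²=4/63 [(1 4 3; 0 0 0)], sign=+1
Σ_t [2,2]: t=2:+1/96 = 1/96
(3j)²=5/84 [(1 4 3; -1 2 -1)], sign=+1
⇒ 4πI² = 5/7
I = (+1)√(5/7/(4π)) = 0.23841361
No selection rule forces the value: the integral is nonzero (none).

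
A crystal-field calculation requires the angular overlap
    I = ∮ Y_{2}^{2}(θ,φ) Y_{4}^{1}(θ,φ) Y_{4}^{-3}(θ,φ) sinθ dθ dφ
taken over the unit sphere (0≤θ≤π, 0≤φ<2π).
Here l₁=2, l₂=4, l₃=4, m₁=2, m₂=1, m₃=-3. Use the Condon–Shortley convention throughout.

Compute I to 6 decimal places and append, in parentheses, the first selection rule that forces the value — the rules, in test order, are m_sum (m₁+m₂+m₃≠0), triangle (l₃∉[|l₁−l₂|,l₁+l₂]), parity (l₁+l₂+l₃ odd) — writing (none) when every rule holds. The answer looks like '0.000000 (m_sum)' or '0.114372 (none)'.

Rules hold: Σm=0, L=10 even, 2≤4≤6.
N = 5·9·9 = 405
Δ = 2!·2!·6!/11! = 1/13860
Racah Σ t=0..2: t=0:+1/192 t=1:−1/36 t=2:+1/192 = -5/288
⇒ 3j(2 4 4; 0 0 0)² = 20/693, sgn -1
Racah Σ t=0..0: t=0:+1/480 = 1/480
⇒ 3j(2 4 4; 2 1 -3)² = 3/110, sgn -1
4πI² = N·(3j₀)²·(3jₘ)² = 270/847
I = +1·√(0.318772/4π) = 0.15927046
No selection rule forces the value: the integral is nonzero (none).

0.159270 (none)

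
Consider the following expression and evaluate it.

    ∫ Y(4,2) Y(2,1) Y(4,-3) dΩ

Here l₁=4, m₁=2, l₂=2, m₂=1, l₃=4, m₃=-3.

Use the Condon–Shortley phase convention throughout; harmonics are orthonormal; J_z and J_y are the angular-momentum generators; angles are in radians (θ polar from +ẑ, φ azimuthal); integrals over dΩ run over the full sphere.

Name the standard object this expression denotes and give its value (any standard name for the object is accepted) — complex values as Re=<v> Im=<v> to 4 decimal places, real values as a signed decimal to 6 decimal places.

Gaunt coefficient, -0.187702

This is a Gaunt coefficient — the integral of a triple product of spherical harmonics over the sphere.
Rules hold: Σm=0, L=10 even, 2≤4≤6.
N = 9·5·9 = 405
Δ = 2!·6!·2!/11! = 1/13860
Racah Σ t=0..2: t=0:+1/192 t=1:−1/36 t=2:+1/192 = -5/288
⇒ 3j(4 2 4; 0 0 0)² = 20/693, sgn -1
Racah Σ t=1..2: t=1:−1/240 t=2:+1/1440 = -1/288
⇒ 3j(4 2 4; 2 1 -3)² = 5/132, sgn +1
4πI² = N·(3j₀)²·(3jₘ)² = 375/847
I = -1·√(0.442739/4π) = -0.18770204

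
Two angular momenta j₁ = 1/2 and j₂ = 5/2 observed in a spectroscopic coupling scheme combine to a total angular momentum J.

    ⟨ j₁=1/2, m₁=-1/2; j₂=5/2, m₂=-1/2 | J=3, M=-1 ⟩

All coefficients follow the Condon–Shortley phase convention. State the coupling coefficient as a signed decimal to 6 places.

+√(2/3) = +0.816497

triangle: 0!*1!*5!/7! = 120/5040
(j±m)!: 0!*1!*2!*3!*2!*4! = 576
prefactor² = (2J+1)*Δ*N² = 96
  k=0: +1/(0!*0!*1!*2!*0!*3!) = 1/12
Σ = 1/12  ⇒  CG² = 96*(1/12)² = 2/3
CG = +√(2/3) = +0.816497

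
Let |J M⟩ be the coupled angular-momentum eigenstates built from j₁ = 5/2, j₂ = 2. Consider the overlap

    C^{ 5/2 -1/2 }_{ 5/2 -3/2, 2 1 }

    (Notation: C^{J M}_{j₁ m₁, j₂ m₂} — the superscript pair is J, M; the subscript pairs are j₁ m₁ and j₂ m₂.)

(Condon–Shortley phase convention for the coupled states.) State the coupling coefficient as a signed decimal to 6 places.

+0.414039

√[6·2!3!2!/8! · 1!4!3!1!2!3!] = √(216/35)
  +(−1)^1/∏(1,1,3,2,0,0)! = -1/12  (running -1/12)
  +(−1)^2/∏(2,0,2,1,1,1)! = 1/4  (running 1/6)
⟨..|..⟩ = √(216/35)·(1/6) = +0.414039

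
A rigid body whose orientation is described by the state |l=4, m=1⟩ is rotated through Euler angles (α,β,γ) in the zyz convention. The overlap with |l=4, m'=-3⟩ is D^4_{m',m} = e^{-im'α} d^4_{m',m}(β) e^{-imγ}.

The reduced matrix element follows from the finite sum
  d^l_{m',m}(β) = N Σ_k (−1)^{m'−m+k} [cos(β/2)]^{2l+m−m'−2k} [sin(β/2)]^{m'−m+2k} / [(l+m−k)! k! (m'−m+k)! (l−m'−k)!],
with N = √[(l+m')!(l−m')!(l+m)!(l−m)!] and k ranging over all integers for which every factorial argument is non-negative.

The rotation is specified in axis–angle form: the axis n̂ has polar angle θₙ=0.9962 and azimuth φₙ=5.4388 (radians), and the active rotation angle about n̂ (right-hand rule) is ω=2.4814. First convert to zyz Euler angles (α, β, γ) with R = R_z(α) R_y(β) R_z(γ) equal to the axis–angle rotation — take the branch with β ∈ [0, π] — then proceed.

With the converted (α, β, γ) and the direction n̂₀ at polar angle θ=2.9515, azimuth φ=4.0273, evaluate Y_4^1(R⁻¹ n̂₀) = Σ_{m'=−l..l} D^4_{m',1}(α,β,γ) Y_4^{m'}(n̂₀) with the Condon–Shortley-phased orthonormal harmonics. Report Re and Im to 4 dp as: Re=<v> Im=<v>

Axis–angle → zyz. n̂ = (sinθₙcosφₙ, sinθₙsinφₙ, cosθₙ) = (+0.557530, -0.627513, +0.543496), ω = 2.4814.
R = I cosω + sinω [n̂]ₓ + (1−cosω) n̂n̂ᵀ gives
  R = [-0.233511, -0.959510, +0.157525; -0.292891, -0.085070, -0.952354; +0.927193, -0.268522, -0.261167]
β = atan2(√(R₁₃²+R₂₃²), R₃₃) = 1.835027; α = atan2(R₂₃, R₁₃) mod 2π = 4.876310; γ = atan2(R₃₂, −R₃₁) mod 2π = 3.423488
Need the full column D^4_{m',1} for m'=−4..4 at α=4.8763, β=1.8350, γ=3.4235.
cos(β/2)=0.607796, sin(β/2)=0.794093
d^4_{-4,1}: single k=5 term ⇒ +0.530548;  D = -0.493914-0.193728i
d^4_{-3,1}: k∈[4..5] ⇒ +0.717855 -0.735215 = -0.017360;  D = -0.003617+0.016979i
d^4_{-2,1}: k∈[3..5] ⇒ +0.587381 -1.503963 +0.513444 = -0.403138;  D = -0.402713-0.018516i
d^4_{-1,1}: k∈[2..5] ⇒ +0.317901 -1.627942 +1.389426 -0.158114 = -0.078730;  D = -0.009267-0.078183i
d^4_{0,1}: k∈[1..4] ⇒ +0.108816 -1.114476 +1.902380 -0.541218 = +0.355501;  D = -0.341470+0.098892i
d^4_{1,1}: k∈[0..3] ⇒ +0.018624 -0.476851 +1.627942 -0.926284 = +0.243431;  D = -0.104966-0.219638i
d^4_{2,1}: k∈[0..2] ⇒ -0.103232 +0.881071 -1.002642 = -0.224803;  D = -0.184293+0.128734i
d^4_{3,1}: k∈[0..1] ⇒ +0.252326 -0.717855 = -0.465529;  D = -0.325292-0.333020i
d^4_{4,1}: single k=0 term ⇒ -0.310813;  D = +0.183920-0.250555i
Y_4^{m'}(θ=2.9515,φ=4.0273) and Σ D·Y over m':
  (-0.4939-0.1937i)·(-0.0005+0.0002i)  (-0.0036+0.0170i)·(-0.0073-0.0039i)  (-0.4027-0.0185i)·(-0.0137-0.0673i)  (-0.0093-0.0782i)·(+0.2083-0.2549i)  (-0.3415+0.0989i)·(+0.6999+0.0000i)  (-0.1050-0.2196i)·(-0.2083-0.2549i)  (-0.1843+0.1287i)·(-0.0137+0.0673i)  (-0.3253-0.3330i)·(+0.0073-0.0039i)  (+0.1839-0.2506i)·(-0.0005-0.0002i)
Y_4^1(R⁻¹ n̂) = -0.300298+0.139774i

Re=-0.3003 Im=0.1398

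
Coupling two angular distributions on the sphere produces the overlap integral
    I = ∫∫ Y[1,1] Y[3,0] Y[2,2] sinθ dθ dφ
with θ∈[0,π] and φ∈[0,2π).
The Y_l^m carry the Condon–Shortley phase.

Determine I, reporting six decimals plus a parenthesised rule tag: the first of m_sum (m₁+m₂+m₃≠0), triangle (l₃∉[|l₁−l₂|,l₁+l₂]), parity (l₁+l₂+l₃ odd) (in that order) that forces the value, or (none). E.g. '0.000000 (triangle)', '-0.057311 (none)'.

0.000000 (m_sum)

1 + 0 + 2 = 3 ≠ 0: azimuthal integral kills it; I = 0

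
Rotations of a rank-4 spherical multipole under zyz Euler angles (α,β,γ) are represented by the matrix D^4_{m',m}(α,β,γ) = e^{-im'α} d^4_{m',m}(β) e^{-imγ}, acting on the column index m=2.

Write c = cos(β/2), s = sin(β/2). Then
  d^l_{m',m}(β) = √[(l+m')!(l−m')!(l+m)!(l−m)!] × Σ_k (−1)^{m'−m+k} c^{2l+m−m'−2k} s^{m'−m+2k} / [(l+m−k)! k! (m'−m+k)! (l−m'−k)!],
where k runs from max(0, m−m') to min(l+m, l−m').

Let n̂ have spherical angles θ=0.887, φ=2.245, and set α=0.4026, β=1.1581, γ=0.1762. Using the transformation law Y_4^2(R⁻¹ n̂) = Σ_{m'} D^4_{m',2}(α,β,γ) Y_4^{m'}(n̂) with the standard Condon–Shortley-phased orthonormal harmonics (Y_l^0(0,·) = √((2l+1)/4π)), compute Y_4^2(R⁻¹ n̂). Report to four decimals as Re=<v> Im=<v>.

Need the full column D^4_{m',2} for m'=−4..4 at α=0.4026, β=1.1581, γ=0.1762.
cos(β/2)=0.836983, sin(β/2)=0.547229
d^4_{-4,2}: single k=6 term ⇒ +0.099547;  D = +0.030633+0.094716i
d^4_{-3,2}: k∈[5..6] ⇒ +0.322984 -0.046022 = +0.276962;  D = +0.181664+0.209060i
d^4_{-2,2}: k∈[4..6] ⇒ +0.660137 -0.225751 +0.008042 = +0.442428;  D = +0.397843+0.193556i
d^4_{-1,2}: k∈[3..5] ⇒ +0.951931 -0.610382 +0.052184 = +0.393733;  D = +0.393237+0.019757i
d^4_{0,2}: k∈[2..4] ⇒ +0.976695 -1.113353 +0.178472 = +0.041814;  D = +0.039244-0.014432i
d^4_{1,2}: k∈[1..3] ⇒ +0.668069 -1.427896 +0.406921 = -0.352906;  D = -0.257011+0.241842i
d^4_{2,2}: k∈[0..2] ⇒ +0.240842 -1.235433 +0.660137 = -0.334453;  D = -0.134296+0.306306i
d^4_{3,2}: k∈[0..1] ⇒ -0.589182 +0.755572 = +0.166390;  D = +0.001763-0.166381i
d^4_{4,2}: single k=0 term ⇒ +0.544775;  D = -0.208126-0.503451i
Y_4^{m'}(θ=0.887,φ=2.245) and Σ D·Y over m':
  (+0.0306+0.0947i)·(-0.1442-0.0688i)  (+0.1817+0.2091i)·(+0.3314-0.1608i)  (+0.3978+0.1936i)·(-0.0795+0.3517i)  (+0.3932+0.0198i)·(+0.0298+0.0373i)  (+0.0392-0.0144i)·(-0.3595+0.0000i)  (-0.2570+0.2418i)·(-0.0298+0.0373i)  (-0.1343+0.3063i)·(-0.0795-0.3517i)  (+0.0018-0.1664i)·(-0.3314-0.1608i)  (-0.2081-0.5035i)·(-0.1442+0.0688i)
Y_4^2(R⁻¹ n̂) = +0.147426+0.288493i

Re=0.1474 Im=0.2885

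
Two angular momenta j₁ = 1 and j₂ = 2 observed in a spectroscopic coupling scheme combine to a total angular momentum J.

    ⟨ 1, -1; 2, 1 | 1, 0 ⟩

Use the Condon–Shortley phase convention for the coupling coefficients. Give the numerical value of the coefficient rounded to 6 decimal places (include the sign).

+√(3/10) = +0.547723

j₁+j₂−J=2  J+j₁−j₂=0  J−j₁+j₂=2  j₁+j₂+J+1=5
(j₁±m₁, j₂±m₂, J±M) = (0,2,3,1,1,1)
P² = 6/5
sum k=2..2:
  [2] +1/2 = 1/2
S = 1/2
C² = P²·S² = 3/10 ; C = +0.547723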